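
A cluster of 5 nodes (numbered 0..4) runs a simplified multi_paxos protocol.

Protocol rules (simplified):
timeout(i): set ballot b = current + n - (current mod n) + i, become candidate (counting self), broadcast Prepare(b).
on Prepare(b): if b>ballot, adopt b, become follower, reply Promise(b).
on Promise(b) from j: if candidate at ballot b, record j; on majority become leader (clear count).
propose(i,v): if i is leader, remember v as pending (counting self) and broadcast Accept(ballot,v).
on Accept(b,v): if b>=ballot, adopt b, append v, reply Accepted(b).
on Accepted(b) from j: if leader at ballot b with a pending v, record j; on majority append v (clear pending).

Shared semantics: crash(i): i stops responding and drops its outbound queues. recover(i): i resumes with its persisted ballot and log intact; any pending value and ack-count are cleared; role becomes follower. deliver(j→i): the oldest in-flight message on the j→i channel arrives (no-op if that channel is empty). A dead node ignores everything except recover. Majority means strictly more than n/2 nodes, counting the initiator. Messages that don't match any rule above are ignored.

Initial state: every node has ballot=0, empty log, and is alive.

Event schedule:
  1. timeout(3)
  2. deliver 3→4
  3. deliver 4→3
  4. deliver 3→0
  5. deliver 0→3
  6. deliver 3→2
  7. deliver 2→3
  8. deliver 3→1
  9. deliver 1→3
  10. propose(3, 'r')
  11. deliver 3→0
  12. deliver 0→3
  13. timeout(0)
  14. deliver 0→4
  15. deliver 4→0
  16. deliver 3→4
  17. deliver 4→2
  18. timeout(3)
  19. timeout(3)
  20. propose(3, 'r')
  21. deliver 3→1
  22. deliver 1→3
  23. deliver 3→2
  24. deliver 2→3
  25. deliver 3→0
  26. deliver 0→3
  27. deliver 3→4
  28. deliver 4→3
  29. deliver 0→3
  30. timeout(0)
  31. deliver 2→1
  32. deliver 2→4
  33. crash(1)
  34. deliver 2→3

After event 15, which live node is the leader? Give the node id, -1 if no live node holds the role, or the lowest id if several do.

step 1 timeout(3): 3={cand,b=8,log=-}
step 2 deliver 3→4: 4={foll,b=8,log=-}
step 3 deliver 4→3: —
step 4 deliver 3→0: 0={foll,b=8,log=-}
step 5 deliver 0→3: 3={lead,b=8,log=-}
step 6 deliver 3→2: 2={foll,b=8,log=-}
step 7 deliver 2→3: —
step 8 deliver 3→1: 1={foll,b=8,log=-}
step 9 deliver 1→3: —
step 10 propose(3,'r'): —
step 11 deliver 3→0: 0={foll,b=8,log=r}
step 12 deliver 0→3: —
step 13 timeout(0): 0={cand,b=10,log=r}
step 14 deliver 0→4: 4={foll,b=10,log=-}
step 15 deliver 4→0: —

3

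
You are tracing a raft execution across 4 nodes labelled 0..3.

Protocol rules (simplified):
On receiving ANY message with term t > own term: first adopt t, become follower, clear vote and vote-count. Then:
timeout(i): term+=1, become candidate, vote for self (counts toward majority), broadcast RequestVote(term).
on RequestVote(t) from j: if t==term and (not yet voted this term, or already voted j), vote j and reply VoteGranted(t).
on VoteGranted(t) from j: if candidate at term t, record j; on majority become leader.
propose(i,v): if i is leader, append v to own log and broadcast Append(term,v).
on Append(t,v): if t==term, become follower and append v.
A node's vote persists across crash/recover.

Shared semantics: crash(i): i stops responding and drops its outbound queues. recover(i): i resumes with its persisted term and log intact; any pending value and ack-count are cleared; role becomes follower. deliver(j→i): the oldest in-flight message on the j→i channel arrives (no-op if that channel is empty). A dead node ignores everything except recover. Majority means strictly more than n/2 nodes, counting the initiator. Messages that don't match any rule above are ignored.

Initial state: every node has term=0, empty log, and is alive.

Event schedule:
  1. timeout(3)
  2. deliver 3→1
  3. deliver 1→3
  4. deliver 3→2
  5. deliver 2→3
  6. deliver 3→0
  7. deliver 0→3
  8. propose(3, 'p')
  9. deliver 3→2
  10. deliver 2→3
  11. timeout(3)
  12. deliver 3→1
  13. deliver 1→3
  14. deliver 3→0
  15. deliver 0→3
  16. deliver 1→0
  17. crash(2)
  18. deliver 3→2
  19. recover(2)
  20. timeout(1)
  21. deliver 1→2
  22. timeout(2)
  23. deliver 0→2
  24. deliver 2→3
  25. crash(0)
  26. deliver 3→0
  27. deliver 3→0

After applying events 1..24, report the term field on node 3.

3

after 1 — timeout(3): n3:cand/t1/[-]
after 2 — deliver 3→1: n1:foll/t1/[-]
after 3 — deliver 1→3: ·
after 4 — deliver 3→2: n2:foll/t1/[-]
after 5 — deliver 2→3: n3:lead/t1/[-]
after 6 — deliver 3→0: n0:foll/t1/[-]
after 7 — deliver 0→3: ·
after 8 — propose(3,'p'): n3:lead/t1/[p]
after 9 — deliver 3→2: n2:foll/t1/[p]
after 10 — deliver 2→3: ·
after 11 — timeout(3): n3:cand/t2/[p]
after 12 — deliver 3→1: n1:foll/t1/[p]
after 13 — deliver 1→3: ·
after 14 — deliver 3→0: n0:foll/t1/[p]
after 15 — deliver 0→3: ·
after 16 — deliver 1→0: ·
after 17 — crash(2): n2:✗foll/t1/[p]
after 18 — deliver 3→2: ·
after 19 — recover(2): n2:foll/t1/[p]
after 20 — timeout(1): n1:cand/t2/[p]
after 21 — deliver 1→2: n2:foll/t2/[p]
after 22 — timeout(2): n2:cand/t3/[p]
after 23 — deliver 0→2: ·
after 24 — deliver 2→3: n3:foll/t3/[p]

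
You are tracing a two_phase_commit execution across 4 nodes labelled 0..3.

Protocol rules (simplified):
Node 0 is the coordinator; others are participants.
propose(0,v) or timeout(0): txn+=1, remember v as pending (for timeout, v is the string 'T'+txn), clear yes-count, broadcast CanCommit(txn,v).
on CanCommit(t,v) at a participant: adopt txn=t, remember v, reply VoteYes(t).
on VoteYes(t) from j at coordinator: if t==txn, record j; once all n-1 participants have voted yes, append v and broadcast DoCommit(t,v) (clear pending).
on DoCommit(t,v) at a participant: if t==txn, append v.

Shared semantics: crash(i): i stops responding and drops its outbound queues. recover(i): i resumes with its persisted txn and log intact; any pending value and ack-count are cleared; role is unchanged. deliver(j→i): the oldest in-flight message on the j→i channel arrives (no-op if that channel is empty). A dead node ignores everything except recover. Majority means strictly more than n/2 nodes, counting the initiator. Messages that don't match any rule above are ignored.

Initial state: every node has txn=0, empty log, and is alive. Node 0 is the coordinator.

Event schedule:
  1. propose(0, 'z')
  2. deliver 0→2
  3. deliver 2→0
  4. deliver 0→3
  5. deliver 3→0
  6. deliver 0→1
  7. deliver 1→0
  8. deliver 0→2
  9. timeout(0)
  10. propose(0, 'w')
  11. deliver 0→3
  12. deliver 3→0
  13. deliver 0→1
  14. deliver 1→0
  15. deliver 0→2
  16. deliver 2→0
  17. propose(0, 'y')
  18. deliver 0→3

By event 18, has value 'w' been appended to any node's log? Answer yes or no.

no

e1 propose(0,'z'): 0[coor,t=1,-]
e2 deliver 0→2: 2[part,t=1,-]
e3 deliver 2→0: ·
e4 deliver 0→3: 3[part,t=1,-]
e5 deliver 3→0: ·
e6 deliver 0→1: 1[part,t=1,-]
e7 deliver 1→0: 0[coor,t=1,z]
e8 deliver 0→2: 2[part,t=1,z]
e9 timeout(0): 0[coor,t=2,z]
e10 propose(0,'w'): 0[coor,t=3,z]
e11 deliver 0→3: 3[part,t=1,z]
e12 deliver 3→0: ·
e13 deliver 0→1: 1[part,t=1,z]
e14 deliver 1→0: ·
e15 deliver 0→2: 2[part,t=2,z]
e16 deliver 2→0: ·
e17 propose(0,'y'): 0[coor,t=4,z]
e18 deliver 0→3: 3[part,t=2,z]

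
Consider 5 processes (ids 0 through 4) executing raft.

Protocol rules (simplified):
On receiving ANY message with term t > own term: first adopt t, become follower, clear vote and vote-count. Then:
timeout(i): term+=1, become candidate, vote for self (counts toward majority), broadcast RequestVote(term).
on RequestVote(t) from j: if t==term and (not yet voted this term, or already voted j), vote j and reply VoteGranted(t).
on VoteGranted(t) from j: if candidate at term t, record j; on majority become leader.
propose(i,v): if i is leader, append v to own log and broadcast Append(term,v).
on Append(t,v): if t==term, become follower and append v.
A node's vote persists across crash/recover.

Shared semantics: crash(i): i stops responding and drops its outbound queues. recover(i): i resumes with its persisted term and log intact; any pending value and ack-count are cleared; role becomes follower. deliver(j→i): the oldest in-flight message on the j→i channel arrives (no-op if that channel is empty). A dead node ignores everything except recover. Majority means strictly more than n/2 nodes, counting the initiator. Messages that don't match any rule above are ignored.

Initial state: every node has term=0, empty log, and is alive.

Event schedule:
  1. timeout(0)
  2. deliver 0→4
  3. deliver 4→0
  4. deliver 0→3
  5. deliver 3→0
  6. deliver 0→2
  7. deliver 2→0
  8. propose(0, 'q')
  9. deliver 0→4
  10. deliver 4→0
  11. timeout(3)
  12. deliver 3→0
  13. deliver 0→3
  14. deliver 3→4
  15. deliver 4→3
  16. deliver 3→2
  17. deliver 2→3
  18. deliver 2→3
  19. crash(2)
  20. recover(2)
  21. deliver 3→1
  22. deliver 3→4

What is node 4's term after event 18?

[1] timeout(0) → N0(cand t1 [-])
[2] deliver 0→4 → N4(foll t1 [-])
[3] deliver 4→0 → ∅
[4] deliver 0→3 → N3(foll t1 [-])
[5] deliver 3→0 → N0(lead t1 [-])
[6] deliver 0→2 → N2(foll t1 [-])
[7] deliver 2→0 → ∅
[8] propose(0,'q') → N0(lead t1 [q])
[9] deliver 0→4 → N4(foll t1 [q])
[10] deliver 4→0 → ∅
[11] timeout(3) → N3(cand t2 [-])
[12] deliver 3→0 → N0(foll t2 [q])
[13] deliver 0→3 → ∅
[14] deliver 3→4 → N4(foll t2 [q])
[15] deliver 4→3 → ∅
[16] deliver 3→2 → N2(foll t2 [-])
[17] deliver 2→3 → N3(lead t2 [-])
[18] deliver 2→3 → ∅

2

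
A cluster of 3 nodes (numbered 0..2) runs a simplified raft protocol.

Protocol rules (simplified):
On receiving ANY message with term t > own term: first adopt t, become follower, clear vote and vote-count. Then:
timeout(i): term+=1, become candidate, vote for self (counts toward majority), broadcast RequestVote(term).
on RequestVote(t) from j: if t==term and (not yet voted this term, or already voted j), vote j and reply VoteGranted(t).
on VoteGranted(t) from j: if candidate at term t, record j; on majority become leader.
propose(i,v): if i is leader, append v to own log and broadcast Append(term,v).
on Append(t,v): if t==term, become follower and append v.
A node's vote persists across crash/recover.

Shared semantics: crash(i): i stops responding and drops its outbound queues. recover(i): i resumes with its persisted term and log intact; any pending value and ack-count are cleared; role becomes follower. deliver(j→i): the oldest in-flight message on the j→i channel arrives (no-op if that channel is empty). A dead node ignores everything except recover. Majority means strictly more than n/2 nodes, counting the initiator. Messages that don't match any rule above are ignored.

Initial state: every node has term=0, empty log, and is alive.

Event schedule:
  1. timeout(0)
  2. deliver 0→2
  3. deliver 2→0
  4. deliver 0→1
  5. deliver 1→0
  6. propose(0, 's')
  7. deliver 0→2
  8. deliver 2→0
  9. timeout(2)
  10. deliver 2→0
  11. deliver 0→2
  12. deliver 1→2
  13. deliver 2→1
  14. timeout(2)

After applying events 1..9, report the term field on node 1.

1

1. timeout(0):  <0:cand t1 ->
2. deliver 0→2:  <2:foll t1 ->
3. deliver 2→0:  <0:lead t1 ->
4. deliver 0→1:  <1:foll t1 ->
5. deliver 1→0:  nop
6. propose(0,'s'):  <0:lead t1 s>
7. deliver 0→2:  <2:foll t1 s>
8. deliver 2→0:  nop
9. timeout(2):  <2:cand t2 s>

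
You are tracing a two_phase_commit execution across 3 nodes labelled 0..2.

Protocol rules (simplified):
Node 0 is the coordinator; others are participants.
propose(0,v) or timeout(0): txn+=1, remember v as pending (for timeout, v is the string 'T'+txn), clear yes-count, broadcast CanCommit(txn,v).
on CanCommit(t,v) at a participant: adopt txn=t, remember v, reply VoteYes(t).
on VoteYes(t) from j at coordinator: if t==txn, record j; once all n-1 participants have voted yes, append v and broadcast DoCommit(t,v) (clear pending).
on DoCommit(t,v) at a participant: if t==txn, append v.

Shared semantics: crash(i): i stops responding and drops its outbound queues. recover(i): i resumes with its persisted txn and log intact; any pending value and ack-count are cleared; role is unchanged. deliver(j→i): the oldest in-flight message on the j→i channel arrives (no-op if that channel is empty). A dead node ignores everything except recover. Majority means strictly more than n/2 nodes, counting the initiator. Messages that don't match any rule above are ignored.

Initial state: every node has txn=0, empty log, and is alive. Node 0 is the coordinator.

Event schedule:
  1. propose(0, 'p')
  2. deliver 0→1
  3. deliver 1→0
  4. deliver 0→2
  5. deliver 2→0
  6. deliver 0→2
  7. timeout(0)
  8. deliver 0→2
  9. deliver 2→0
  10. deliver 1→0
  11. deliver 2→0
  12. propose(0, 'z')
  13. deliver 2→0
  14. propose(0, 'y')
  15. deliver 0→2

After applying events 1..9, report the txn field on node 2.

e1 propose(0,'p'): 0[coor,t=1,-]
e2 deliver 0→1: 1[part,t=1,-]
e3 deliver 1→0: ·
e4 deliver 0→2: 2[part,t=1,-]
e5 deliver 2→0: 0[coor,t=1,p]
e6 deliver 0→2: 2[part,t=1,p]
e7 timeout(0): 0[coor,t=2,p]
e8 deliver 0→2: 2[part,t=2,p]
e9 deliver 2→0: ·

2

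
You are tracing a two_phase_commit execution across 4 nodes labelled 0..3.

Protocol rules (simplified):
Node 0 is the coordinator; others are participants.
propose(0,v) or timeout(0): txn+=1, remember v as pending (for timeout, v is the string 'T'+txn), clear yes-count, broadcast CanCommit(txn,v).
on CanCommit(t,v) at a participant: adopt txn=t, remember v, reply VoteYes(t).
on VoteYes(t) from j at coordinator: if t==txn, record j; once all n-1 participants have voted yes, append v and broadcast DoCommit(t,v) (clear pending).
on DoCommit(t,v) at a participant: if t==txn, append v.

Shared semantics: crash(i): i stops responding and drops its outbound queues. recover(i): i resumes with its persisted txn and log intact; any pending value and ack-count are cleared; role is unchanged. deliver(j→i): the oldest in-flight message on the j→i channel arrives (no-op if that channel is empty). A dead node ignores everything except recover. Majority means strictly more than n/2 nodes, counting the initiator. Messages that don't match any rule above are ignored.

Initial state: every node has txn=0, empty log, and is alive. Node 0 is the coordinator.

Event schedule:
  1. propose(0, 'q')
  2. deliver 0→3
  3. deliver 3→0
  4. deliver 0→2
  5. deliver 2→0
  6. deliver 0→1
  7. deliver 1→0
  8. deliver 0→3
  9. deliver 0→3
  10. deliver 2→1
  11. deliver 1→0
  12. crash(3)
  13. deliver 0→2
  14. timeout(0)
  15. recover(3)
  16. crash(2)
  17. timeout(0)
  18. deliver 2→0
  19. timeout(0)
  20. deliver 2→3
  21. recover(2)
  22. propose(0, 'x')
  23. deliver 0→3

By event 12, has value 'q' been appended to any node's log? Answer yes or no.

step 1 propose(0,'q'): 0={coor,t=1,log=-}
step 2 deliver 0→3: 3={part,t=1,log=-}
step 3 deliver 3→0: —
step 4 deliver 0→2: 2={part,t=1,log=-}
step 5 deliver 2→0: —
step 6 deliver 0→1: 1={part,t=1,log=-}
step 7 deliver 1→0: 0={coor,t=1,log=q}
step 8 deliver 0→3: 3={part,t=1,log=q}
step 9 deliver 0→3: —
step 10 deliver 2→1: —
step 11 deliver 1→0: —
step 12 crash(3): 3={✗part,t=1,log=q}

yes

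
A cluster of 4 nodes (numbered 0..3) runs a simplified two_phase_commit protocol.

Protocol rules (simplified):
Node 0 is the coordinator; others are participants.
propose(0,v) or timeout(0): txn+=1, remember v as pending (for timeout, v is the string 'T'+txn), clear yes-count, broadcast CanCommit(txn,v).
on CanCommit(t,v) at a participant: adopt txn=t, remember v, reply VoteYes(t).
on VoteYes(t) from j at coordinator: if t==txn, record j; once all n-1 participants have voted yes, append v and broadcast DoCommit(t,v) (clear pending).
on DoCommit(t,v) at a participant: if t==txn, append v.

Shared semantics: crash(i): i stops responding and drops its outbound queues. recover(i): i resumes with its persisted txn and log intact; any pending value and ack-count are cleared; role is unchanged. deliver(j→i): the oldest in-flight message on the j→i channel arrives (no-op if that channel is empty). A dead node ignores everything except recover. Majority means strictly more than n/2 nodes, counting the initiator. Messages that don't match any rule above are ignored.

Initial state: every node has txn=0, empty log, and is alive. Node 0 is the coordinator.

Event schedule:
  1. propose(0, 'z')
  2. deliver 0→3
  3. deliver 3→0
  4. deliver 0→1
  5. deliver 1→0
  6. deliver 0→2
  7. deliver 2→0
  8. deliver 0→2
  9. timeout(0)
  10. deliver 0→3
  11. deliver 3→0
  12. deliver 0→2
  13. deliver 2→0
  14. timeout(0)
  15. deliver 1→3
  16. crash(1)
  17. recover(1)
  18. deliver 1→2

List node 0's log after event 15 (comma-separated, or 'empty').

[1] propose(0,'z') → N0(coor t1 [-])
[2] deliver 0→3 → N3(part t1 [-])
[3] deliver 3→0 → ∅
[4] deliver 0→1 → N1(part t1 [-])
[5] deliver 1→0 → ∅
[6] deliver 0→2 → N2(part t1 [-])
[7] deliver 2→0 → N0(coor t1 [z])
[8] deliver 0→2 → N2(part t1 [z])
[9] timeout(0) → N0(coor t2 [z])
[10] deliver 0→3 → N3(part t1 [z])
[11] deliver 3→0 → ∅
[12] deliver 0→2 → N2(part t2 [z])
[13] deliver 2→0 → ∅
[14] timeout(0) → N0(coor t3 [z])
[15] deliver 1→3 → ∅

z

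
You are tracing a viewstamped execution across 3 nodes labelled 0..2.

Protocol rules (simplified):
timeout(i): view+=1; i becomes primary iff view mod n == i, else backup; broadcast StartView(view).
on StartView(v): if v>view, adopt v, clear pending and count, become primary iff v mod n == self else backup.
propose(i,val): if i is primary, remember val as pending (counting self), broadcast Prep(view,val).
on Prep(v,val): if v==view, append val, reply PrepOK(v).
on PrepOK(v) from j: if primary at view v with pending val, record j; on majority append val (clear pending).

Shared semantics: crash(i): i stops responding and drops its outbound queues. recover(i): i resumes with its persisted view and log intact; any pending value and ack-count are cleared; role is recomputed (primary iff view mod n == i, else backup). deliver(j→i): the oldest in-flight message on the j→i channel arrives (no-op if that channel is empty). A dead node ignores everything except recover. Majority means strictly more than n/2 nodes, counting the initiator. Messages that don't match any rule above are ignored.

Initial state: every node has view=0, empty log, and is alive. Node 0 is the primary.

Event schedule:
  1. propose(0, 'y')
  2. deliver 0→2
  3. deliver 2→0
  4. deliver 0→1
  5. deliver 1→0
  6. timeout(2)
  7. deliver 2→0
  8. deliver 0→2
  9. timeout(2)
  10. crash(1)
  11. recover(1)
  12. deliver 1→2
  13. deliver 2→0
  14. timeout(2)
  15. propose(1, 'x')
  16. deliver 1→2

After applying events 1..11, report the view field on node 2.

2

1. propose(0,'y'):  nop
2. deliver 0→2:  <2:back v0 y>
3. deliver 2→0:  <0:prim v0 y>
4. deliver 0→1:  <1:back v0 y>
5. deliver 1→0:  nop
6. timeout(2):  <2:back v1 y>
7. deliver 2→0:  <0:back v1 y>
8. deliver 0→2:  nop
9. timeout(2):  <2:prim v2 y>
10. crash(1):  <1:✗back v0 y>
11. recover(1):  <1:back v0 y>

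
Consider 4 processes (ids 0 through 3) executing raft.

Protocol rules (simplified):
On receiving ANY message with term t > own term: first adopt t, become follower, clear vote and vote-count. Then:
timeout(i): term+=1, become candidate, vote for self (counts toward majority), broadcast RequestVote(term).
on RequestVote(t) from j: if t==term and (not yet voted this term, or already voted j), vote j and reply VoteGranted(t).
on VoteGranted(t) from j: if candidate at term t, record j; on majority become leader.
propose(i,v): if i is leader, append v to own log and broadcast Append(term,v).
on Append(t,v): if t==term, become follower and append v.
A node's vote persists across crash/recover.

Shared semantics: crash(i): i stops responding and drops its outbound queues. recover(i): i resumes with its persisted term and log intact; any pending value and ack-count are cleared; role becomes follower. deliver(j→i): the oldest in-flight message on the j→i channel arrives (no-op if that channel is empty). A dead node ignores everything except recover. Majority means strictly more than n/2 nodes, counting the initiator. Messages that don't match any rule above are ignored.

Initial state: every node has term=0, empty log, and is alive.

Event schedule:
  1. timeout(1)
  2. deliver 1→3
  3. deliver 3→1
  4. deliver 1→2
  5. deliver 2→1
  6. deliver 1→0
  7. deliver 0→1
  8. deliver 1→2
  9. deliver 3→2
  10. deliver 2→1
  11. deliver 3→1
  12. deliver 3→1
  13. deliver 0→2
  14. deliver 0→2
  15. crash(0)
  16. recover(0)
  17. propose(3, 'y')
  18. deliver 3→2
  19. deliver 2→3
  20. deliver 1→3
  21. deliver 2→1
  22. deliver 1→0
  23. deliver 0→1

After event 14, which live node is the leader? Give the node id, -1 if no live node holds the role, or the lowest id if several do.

e1 timeout(1): 1[cand,t=1,-]
e2 deliver 1→3: 3[foll,t=1,-]
e3 deliver 3→1: ·
e4 deliver 1→2: 2[foll,t=1,-]
e5 deliver 2→1: 1[lead,t=1,-]
e6 deliver 1→0: 0[foll,t=1,-]
e7 deliver 0→1: ·
e8 deliver 1→2: ·
e9 deliver 3→2: ·
e10 deliver 2→1: ·
e11 deliver 3→1: ·
e12 deliver 3→1: ·
e13 deliver 0→2: ·
e14 deliver 0→2: ·

1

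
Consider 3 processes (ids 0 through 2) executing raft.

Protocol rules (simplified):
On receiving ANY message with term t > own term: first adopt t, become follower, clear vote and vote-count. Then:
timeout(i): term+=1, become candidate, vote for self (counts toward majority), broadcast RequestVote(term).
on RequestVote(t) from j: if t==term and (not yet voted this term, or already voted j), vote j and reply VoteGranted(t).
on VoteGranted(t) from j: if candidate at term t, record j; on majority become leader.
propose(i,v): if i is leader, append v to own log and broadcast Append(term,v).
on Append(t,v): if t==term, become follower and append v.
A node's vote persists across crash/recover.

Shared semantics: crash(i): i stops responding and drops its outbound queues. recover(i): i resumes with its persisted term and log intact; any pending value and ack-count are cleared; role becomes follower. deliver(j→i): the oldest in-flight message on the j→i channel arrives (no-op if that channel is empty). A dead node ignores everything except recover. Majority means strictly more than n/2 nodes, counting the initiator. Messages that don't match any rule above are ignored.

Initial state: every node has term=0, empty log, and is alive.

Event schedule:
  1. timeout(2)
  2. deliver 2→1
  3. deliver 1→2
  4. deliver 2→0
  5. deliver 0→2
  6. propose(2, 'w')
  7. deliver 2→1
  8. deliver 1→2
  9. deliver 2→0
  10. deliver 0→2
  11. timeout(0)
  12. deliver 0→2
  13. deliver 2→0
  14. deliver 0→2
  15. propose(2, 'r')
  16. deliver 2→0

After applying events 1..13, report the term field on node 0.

2

e1 timeout(2): 2[cand,t=1,-]
e2 deliver 2→1: 1[foll,t=1,-]
e3 deliver 1→2: 2[lead,t=1,-]
e4 deliver 2→0: 0[foll,t=1,-]
e5 deliver 0→2: ·
e6 propose(2,'w'): 2[lead,t=1,w]
e7 deliver 2→1: 1[foll,t=1,w]
e8 deliver 1→2: ·
e9 deliver 2→0: 0[foll,t=1,w]
e10 deliver 0→2: ·
e11 timeout(0): 0[cand,t=2,w]
e12 deliver 0→2: 2[foll,t=2,w]
e13 deliver 2→0: 0[lead,t=2,w]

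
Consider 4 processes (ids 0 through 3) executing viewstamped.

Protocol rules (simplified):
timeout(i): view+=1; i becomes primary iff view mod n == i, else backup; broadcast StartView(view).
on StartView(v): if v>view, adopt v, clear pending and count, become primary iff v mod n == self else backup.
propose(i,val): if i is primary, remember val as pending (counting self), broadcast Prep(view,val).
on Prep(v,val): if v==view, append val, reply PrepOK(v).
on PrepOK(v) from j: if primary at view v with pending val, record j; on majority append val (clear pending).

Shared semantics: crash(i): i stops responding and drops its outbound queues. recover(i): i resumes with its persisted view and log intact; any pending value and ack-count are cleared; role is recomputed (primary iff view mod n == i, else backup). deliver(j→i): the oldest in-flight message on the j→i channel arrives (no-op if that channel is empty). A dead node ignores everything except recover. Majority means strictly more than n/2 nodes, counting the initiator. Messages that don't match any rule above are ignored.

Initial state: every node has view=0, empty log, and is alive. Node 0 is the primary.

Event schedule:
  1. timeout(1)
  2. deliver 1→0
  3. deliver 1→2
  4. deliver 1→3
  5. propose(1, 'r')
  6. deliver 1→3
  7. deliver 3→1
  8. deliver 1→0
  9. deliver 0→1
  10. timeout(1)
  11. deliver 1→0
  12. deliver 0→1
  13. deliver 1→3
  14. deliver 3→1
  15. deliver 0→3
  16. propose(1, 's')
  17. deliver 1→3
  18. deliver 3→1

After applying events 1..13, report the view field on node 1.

2

e1 timeout(1): 1[prim,v=1,-]
e2 deliver 1→0: 0[back,v=1,-]
e3 deliver 1→2: 2[back,v=1,-]
e4 deliver 1→3: 3[back,v=1,-]
e5 propose(1,'r'): ·
e6 deliver 1→3: 3[back,v=1,r]
e7 deliver 3→1: ·
e8 deliver 1→0: 0[back,v=1,r]
e9 deliver 0→1: 1[prim,v=1,r]
e10 timeout(1): 1[back,v=2,r]
e11 deliver 1→0: 0[back,v=2,r]
e12 deliver 0→1: ·
e13 deliver 1→3: 3[back,v=2,r]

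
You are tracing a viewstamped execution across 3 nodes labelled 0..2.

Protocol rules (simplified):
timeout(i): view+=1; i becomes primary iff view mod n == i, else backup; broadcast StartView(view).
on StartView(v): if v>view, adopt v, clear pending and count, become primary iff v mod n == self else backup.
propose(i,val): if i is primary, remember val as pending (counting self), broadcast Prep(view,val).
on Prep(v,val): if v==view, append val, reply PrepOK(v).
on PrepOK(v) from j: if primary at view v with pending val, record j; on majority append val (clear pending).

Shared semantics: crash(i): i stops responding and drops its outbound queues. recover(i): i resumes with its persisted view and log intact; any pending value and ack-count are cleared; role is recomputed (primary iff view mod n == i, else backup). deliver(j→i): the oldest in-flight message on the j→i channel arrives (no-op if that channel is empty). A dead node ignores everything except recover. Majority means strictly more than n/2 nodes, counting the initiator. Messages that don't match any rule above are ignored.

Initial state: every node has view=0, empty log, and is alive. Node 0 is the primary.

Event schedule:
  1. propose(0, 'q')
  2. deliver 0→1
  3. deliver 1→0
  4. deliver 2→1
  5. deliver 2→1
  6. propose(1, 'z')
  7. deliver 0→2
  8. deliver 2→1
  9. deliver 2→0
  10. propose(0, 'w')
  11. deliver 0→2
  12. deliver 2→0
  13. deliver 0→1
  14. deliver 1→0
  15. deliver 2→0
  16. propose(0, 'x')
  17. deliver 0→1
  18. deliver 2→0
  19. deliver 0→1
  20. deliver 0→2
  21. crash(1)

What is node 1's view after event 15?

after 1 — propose(0,'q'): ·
after 2 — deliver 0→1: n1:back/v0/[q]
after 3 — deliver 1→0: n0:prim/v0/[q]
after 4 — deliver 2→1: ·
after 5 — deliver 2→1: ·
after 6 — propose(1,'z'): ·
after 7 — deliver 0→2: n2:back/v0/[q]
after 8 — deliver 2→1: ·
after 9 — deliver 2→0: ·
after 10 — propose(0,'w'): ·
after 11 — deliver 0→2: n2:back/v0/[q,w]
after 12 — deliver 2→0: n0:prim/v0/[q,w]
after 13 — deliver 0→1: n1:back/v0/[q,w]
after 14 — deliver 1→0: ·
after 15 — deliver 2→0: ·

0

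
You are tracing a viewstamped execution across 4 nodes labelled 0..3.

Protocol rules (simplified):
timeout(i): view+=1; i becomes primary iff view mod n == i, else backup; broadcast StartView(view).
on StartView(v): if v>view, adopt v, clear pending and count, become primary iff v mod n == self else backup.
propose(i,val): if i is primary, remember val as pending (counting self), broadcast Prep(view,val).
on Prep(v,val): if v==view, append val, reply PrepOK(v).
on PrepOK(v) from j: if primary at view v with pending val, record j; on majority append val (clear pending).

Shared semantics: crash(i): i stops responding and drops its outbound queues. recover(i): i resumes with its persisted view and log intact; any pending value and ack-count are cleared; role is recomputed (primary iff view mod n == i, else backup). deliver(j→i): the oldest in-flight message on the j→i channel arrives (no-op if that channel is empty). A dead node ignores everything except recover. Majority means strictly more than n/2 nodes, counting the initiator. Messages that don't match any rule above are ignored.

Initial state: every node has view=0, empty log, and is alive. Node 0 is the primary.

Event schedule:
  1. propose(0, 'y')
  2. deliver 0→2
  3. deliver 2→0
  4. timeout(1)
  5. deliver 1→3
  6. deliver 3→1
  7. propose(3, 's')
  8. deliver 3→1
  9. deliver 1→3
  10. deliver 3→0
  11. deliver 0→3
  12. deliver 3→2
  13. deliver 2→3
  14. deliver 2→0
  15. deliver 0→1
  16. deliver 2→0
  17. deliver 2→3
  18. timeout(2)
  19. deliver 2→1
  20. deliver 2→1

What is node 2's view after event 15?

0

e1 propose(0,'y'): ·
e2 deliver 0→2: 2[back,v=0,y]
e3 deliver 2→0: ·
e4 timeout(1): 1[prim,v=1,-]
e5 deliver 1→3: 3[back,v=1,-]
e6 deliver 3→1: ·
e7 propose(3,'s'): ·
e8 deliver 3→1: ·
e9 deliver 1→3: ·
e10 deliver 3→0: ·
e11 deliver 0→3: ·
e12 deliver 3→2: ·
e13 deliver 2→3: ·
e14 deliver 2→0: ·
e15 deliver 0→1: ·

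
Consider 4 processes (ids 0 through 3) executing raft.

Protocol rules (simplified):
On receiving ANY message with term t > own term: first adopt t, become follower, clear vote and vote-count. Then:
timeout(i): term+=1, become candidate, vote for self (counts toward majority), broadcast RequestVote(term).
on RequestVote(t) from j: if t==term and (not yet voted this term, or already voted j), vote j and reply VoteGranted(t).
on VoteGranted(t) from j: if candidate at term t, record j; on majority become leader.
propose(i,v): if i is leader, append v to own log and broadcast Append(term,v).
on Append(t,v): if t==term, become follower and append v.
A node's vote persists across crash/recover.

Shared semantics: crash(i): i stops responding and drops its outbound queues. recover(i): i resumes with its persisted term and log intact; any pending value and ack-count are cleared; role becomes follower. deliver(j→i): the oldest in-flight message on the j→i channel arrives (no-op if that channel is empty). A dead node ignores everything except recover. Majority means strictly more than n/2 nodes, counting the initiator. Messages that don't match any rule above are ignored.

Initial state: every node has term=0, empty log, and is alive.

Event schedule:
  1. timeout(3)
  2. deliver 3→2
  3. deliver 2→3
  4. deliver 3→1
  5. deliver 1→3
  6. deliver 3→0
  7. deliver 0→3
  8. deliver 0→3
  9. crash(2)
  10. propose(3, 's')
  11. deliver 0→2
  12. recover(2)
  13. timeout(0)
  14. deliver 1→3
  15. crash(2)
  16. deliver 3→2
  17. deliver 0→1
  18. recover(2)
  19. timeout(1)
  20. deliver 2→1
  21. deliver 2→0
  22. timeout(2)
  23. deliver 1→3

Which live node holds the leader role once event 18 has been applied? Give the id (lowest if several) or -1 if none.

3

1. timeout(3):  <3:cand t1 ->
2. deliver 3→2:  <2:foll t1 ->
3. deliver 2→3:  nop
4. deliver 3→1:  <1:foll t1 ->
5. deliver 1→3:  <3:lead t1 ->
6. deliver 3→0:  <0:foll t1 ->
7. deliver 0→3:  nop
8. deliver 0→3:  nop
9. crash(2):  <2:✗foll t1 ->
10. propose(3,'s'):  <3:lead t1 s>
11. deliver 0→2:  nop
12. recover(2):  <2:foll t1 ->
13. timeout(0):  <0:cand t2 ->
14. deliver 1→3:  nop
15. crash(2):  <2:✗foll t1 ->
16. deliver 3→2:  nop
17. deliver 0→1:  <1:foll t2 ->
18. recover(2):  <2:foll t1 ->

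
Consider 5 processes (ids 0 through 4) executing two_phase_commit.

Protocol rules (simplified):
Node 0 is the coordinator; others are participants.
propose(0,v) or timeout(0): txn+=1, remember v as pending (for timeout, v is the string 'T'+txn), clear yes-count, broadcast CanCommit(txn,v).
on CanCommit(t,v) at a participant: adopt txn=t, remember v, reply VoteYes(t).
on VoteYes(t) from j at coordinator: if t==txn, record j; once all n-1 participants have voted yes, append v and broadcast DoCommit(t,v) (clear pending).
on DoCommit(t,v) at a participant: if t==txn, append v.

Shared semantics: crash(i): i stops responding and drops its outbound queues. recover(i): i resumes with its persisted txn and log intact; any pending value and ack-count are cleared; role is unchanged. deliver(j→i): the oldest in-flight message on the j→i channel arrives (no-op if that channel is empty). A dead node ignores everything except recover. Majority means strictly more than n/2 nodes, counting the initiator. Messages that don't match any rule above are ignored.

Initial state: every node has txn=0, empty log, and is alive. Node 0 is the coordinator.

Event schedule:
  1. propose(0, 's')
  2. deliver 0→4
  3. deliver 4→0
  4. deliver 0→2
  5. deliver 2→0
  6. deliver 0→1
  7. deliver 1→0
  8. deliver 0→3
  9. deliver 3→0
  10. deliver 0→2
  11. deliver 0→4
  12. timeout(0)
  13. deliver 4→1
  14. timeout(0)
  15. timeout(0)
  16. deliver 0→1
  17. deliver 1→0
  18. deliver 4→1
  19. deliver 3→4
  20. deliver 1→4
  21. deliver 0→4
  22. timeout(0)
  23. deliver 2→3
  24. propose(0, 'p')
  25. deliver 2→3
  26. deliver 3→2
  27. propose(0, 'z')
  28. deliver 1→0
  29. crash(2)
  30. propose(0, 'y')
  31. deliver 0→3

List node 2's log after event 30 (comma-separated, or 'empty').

[1] propose(0,'s') → N0(coor t1 [-])
[2] deliver 0→4 → N4(part t1 [-])
[3] deliver 4→0 → ∅
[4] deliver 0→2 → N2(part t1 [-])
[5] deliver 2→0 → ∅
[6] deliver 0→1 → N1(part t1 [-])
[7] deliver 1→0 → ∅
[8] deliver 0→3 → N3(part t1 [-])
[9] deliver 3→0 → N0(coor t1 [s])
[10] deliver 0→2 → N2(part t1 [s])
[11] deliver 0→4 → N4(part t1 [s])
[12] timeout(0) → N0(coor t2 [s])
[13] deliver 4→1 → ∅
[14] timeout(0) → N0(coor t3 [s])
[15] timeout(0) → N0(coor t4 [s])
[16] deliver 0→1 → N1(part t1 [s])
[17] deliver 1→0 → ∅
[18] deliver 4→1 → ∅
[19] deliver 3→4 → ∅
[20] deliver 1→4 → ∅
[21] deliver 0→4 → N4(part t2 [s])
[22] timeout(0) → N0(coor t5 [s])
[23] deliver 2→3 → ∅
[24] propose(0,'p') → N0(coor t6 [s])
[25] deliver 2→3 → ∅
[26] deliver 3→2 → ∅
[27] propose(0,'z') → N0(coor t7 [s])
[28] deliver 1→0 → ∅
[29] crash(2) → N2(✗part t1 [s])
[30] propose(0,'y') → N0(coor t8 [s])

s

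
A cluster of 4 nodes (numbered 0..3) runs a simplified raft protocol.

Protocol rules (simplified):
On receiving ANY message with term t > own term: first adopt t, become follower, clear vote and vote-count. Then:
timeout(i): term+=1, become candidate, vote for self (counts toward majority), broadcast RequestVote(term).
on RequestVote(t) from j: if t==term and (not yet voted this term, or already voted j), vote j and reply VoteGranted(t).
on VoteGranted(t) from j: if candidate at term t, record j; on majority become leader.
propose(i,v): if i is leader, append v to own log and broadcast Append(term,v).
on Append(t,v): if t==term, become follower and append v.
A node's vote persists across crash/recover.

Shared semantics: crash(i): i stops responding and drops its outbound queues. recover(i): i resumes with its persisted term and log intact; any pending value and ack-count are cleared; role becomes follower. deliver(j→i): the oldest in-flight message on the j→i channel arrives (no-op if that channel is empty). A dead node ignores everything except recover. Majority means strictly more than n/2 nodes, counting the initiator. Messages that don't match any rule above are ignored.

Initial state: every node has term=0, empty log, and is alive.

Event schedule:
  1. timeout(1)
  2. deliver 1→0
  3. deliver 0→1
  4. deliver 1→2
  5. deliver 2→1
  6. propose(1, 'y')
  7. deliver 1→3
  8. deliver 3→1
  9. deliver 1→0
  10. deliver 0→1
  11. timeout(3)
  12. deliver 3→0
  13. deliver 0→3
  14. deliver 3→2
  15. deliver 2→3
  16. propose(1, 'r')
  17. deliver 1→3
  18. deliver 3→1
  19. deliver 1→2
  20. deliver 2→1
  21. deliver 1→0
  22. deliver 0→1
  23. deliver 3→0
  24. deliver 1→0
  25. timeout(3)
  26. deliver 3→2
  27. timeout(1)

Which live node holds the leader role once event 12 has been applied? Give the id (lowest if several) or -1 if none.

1. timeout(1):  <1:cand t1 ->
2. deliver 1→0:  <0:foll t1 ->
3. deliver 0→1:  nop
4. deliver 1→2:  <2:foll t1 ->
5. deliver 2→1:  <1:lead t1 ->
6. propose(1,'y'):  <1:lead t1 y>
7. deliver 1→3:  <3:foll t1 ->
8. deliver 3→1:  nop
9. deliver 1→0:  <0:foll t1 y>
10. deliver 0→1:  nop
11. timeout(3):  <3:cand t2 ->
12. deliver 3→0:  <0:foll t2 y>

1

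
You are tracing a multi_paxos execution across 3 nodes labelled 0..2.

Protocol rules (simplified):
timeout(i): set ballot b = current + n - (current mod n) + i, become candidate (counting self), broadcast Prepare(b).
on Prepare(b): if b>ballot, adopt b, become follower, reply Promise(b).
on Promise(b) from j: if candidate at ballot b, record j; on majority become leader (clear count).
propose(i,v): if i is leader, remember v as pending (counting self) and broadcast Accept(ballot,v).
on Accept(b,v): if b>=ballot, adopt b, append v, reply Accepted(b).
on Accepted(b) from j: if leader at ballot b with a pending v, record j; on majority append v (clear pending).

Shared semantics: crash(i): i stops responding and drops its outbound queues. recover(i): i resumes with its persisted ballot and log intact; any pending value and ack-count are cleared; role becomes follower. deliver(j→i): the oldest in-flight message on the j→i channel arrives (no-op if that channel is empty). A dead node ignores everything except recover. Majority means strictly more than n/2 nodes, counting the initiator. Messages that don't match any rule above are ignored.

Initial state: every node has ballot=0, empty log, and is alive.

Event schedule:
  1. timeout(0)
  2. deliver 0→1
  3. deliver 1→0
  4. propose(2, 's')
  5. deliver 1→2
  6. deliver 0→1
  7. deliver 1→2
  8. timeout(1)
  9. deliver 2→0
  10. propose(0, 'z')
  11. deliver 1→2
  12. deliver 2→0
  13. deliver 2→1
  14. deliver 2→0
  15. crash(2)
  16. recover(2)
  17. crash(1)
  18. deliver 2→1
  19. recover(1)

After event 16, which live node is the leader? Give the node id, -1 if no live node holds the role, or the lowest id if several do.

0

[1] timeout(0) → N0(cand b3 [-])
[2] deliver 0→1 → N1(foll b3 [-])
[3] deliver 1→0 → N0(lead b3 [-])
[4] propose(2,'s') → ∅
[5] deliver 1→2 → ∅
[6] deliver 0→1 → ∅
[7] deliver 1→2 → ∅
[8] timeout(1) → N1(cand b7 [-])
[9] deliver 2→0 → ∅
[10] propose(0,'z') → ∅
[11] deliver 1→2 → N2(foll b7 [-])
[12] deliver 2→0 → ∅
[13] deliver 2→1 → N1(lead b7 [-])
[14] deliver 2→0 → ∅
[15] crash(2) → N2(✗foll b7 [-])
[16] recover(2) → N2(foll b7 [-])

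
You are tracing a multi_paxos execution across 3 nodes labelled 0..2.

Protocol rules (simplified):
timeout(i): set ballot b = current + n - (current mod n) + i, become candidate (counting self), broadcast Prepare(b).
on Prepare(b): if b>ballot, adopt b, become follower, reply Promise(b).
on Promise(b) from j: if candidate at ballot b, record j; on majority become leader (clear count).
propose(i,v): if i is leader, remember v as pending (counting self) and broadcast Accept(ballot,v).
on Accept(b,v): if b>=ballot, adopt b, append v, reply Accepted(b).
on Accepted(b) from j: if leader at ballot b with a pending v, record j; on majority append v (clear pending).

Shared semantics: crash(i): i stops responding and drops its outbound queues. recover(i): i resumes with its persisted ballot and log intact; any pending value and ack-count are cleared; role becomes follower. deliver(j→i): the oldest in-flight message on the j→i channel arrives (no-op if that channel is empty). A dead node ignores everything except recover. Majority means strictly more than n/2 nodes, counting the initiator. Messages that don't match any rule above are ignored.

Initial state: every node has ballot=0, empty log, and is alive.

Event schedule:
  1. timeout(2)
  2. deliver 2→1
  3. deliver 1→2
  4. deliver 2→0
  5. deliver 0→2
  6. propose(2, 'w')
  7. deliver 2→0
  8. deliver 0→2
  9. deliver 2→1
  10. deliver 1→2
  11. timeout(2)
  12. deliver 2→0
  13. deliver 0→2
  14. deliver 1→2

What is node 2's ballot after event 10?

5

[1] timeout(2) → N2(cand b5 [-])
[2] deliver 2→1 → N1(foll b5 [-])
[3] deliver 1→2 → N2(lead b5 [-])
[4] deliver 2→0 → N0(foll b5 [-])
[5] deliver 0→2 → ∅
[6] propose(2,'w') → ∅
[7] deliver 2→0 → N0(foll b5 [w])
[8] deliver 0→2 → N2(lead b5 [w])
[9] deliver 2→1 → N1(foll b5 [w])
[10] deliver 1→2 → ∅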